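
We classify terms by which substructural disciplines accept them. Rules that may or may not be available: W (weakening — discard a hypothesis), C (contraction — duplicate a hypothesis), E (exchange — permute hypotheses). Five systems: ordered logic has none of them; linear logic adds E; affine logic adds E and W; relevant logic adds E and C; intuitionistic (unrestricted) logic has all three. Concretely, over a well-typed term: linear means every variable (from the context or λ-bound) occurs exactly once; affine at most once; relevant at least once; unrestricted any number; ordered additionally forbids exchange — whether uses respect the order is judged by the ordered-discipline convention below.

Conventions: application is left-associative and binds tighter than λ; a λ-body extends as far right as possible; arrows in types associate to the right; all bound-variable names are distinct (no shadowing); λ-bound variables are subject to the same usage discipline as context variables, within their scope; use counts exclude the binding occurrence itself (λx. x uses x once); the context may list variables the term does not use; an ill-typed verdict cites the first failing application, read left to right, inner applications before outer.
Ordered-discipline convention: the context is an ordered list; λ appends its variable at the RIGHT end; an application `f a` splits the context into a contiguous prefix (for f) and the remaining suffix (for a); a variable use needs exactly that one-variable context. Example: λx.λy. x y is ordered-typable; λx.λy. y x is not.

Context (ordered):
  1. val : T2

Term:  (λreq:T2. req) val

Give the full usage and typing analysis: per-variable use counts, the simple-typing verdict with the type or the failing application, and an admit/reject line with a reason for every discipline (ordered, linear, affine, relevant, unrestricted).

usage: val ×1; req [bound] ×1
left-to-right use order: req, val
typing: well-typed at T2
ordered ✓ (one use each (val, req); ordered split holds)
linear ✓ (each of val, req used exactly once)
affine ✓ (val, req: no repeats, contraction unneeded)
relevant ✓ (val, req: all used, weakening unneeded)
unrestricted ✓ (typability at T2 is all that's needed)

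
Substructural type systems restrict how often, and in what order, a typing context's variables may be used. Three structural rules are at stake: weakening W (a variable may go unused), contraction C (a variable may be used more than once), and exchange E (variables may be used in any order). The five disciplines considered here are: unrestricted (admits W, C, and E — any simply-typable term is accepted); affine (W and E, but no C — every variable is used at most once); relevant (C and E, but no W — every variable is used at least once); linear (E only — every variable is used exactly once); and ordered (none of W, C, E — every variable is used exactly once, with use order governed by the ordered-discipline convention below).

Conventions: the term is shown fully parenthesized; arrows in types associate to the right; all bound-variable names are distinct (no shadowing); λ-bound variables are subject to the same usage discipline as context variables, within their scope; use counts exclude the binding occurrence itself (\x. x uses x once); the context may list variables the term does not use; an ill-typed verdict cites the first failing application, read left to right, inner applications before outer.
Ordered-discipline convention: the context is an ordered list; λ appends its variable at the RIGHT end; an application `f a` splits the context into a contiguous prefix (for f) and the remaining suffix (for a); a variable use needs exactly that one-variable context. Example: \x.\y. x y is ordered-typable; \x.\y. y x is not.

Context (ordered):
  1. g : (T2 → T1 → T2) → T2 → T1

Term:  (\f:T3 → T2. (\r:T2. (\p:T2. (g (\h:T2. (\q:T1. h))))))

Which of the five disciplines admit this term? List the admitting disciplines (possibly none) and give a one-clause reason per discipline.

admitted by: affine, unrestricted
usage: g: 1; f (bound): 0; r (bound): 0; p (bound): 0; h (bound): 1; q (bound): 0
order of uses: g, h
typing: well-typed — term : (T3 → T2) → T2 → T2 → T2 → T1
ordered: ✗, f, r, p, q left unused
linear: ✗, f, r, p, q left unused
affine: ✓, g, f, r, p, h, q: no repeats, contraction unneeded
relevant: ✗, f, r, p, q left unused
unrestricted: ✓, typability at (T3 → T2) → T2 → T2 → T2 → T1 is all that's needed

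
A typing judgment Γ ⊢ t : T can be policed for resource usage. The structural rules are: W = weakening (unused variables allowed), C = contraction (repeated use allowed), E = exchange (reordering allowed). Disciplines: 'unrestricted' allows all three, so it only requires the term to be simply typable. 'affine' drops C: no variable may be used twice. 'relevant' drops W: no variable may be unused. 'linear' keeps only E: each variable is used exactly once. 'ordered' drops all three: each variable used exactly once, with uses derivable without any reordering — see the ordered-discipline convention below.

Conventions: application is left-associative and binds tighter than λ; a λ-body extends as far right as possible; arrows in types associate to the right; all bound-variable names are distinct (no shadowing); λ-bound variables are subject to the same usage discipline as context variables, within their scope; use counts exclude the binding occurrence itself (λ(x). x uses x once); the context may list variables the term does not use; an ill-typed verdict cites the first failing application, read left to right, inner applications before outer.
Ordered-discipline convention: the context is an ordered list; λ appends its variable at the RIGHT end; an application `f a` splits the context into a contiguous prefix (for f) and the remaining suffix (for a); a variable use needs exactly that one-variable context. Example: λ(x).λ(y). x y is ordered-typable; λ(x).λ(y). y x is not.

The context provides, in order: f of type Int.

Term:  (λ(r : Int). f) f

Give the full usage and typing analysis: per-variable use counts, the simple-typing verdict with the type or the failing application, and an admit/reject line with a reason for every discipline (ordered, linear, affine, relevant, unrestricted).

counts: f: 2, r [bound]: 0
order of uses: f, f
typing: the term checks, with type Int
ordered: ✗ — f ×2 used more than once (contraction); unused: r — weakening required
linear: ✗ — f ×2 used more than once (contraction); unused: r — weakening required
affine: ✗ — f ×2 used more than once (contraction)
relevant: ✗ — unused: r — weakening required
unrestricted: ✓ — typability at Int is all that's needed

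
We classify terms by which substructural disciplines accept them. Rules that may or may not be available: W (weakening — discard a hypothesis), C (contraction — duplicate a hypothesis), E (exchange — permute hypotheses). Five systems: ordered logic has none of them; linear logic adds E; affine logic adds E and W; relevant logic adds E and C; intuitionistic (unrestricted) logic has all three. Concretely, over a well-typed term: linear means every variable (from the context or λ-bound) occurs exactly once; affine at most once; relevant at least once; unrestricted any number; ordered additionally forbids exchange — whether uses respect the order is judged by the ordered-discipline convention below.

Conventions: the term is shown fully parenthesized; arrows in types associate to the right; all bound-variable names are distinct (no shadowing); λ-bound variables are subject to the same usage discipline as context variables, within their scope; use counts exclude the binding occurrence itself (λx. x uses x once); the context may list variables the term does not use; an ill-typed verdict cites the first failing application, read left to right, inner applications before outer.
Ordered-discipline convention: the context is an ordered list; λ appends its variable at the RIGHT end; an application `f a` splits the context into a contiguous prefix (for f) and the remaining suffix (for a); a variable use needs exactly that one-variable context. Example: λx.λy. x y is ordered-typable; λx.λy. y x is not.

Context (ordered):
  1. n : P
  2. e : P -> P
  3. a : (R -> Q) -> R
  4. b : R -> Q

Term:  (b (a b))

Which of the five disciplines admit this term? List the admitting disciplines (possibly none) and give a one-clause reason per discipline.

admitted in: unrestricted
variable uses: n: 0×; e: 0×; a: 1×; b: 2×
left-to-right use order: b, a, b
typing: well-typed — term : Q
ordered: ✗, needs contraction — b ×2; n, e never used (weakening)
linear: ✗, needs contraction — b ×2; n, e never used (weakening)
affine: ✗, needs contraction — b ×2
relevant: ✗, n, e never used (weakening)
unrestricted: ✓, type-checks (Q) and nothing is barred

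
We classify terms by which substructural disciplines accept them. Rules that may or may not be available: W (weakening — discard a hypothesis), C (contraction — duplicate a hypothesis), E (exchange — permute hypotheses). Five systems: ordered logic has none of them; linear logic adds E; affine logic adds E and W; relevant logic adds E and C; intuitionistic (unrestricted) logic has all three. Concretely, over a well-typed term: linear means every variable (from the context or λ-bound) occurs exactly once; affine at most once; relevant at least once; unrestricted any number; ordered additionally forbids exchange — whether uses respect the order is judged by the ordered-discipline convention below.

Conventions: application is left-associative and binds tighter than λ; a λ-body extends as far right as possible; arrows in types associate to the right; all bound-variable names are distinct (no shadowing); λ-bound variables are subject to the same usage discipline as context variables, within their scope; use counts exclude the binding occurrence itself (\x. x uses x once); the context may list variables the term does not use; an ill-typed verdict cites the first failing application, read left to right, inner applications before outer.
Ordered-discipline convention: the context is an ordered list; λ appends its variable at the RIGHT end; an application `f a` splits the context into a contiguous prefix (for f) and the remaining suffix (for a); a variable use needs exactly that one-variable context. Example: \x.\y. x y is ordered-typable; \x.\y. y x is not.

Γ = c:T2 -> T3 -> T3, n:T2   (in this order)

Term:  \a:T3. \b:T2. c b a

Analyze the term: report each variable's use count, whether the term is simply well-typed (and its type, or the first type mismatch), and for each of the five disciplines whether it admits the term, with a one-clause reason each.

use counts: c: 1; n: 0; a (bound): 1; b (bound): 1
order of uses: c, b, a
typing: well-typed — term : T3 -> T2 -> T3
ordered: ✗, n left unused
linear: ✗, n left unused
affine: ✓, none of c, n, a, b used more than once
relevant: ✗, n left unused
unrestricted: ✓, simply typable at T3 -> T2 -> T3; W, C, E all held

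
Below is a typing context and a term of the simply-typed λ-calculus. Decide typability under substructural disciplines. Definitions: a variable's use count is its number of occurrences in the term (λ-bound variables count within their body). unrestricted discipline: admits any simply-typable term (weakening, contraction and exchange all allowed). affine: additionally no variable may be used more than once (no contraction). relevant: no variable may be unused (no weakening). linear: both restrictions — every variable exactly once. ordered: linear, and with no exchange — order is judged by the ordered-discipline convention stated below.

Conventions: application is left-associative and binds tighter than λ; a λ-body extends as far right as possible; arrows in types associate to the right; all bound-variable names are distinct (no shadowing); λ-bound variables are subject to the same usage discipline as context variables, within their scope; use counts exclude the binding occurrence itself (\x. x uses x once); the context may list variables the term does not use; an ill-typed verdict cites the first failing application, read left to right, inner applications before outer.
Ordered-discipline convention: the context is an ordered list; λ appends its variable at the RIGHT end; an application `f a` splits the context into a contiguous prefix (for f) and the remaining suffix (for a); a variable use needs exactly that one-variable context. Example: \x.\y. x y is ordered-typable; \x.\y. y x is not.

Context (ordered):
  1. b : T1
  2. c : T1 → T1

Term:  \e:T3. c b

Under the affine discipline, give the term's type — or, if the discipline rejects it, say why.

term : T3 → T1
counts: b=1, c=1, e [bound]=0
left-to-right use order: c, b
typing: well-typed — term : T3 → T1
all disciplines: ordered ✗ | linear ✗ | affine ✓ | relevant ✗ | unrestricted ✓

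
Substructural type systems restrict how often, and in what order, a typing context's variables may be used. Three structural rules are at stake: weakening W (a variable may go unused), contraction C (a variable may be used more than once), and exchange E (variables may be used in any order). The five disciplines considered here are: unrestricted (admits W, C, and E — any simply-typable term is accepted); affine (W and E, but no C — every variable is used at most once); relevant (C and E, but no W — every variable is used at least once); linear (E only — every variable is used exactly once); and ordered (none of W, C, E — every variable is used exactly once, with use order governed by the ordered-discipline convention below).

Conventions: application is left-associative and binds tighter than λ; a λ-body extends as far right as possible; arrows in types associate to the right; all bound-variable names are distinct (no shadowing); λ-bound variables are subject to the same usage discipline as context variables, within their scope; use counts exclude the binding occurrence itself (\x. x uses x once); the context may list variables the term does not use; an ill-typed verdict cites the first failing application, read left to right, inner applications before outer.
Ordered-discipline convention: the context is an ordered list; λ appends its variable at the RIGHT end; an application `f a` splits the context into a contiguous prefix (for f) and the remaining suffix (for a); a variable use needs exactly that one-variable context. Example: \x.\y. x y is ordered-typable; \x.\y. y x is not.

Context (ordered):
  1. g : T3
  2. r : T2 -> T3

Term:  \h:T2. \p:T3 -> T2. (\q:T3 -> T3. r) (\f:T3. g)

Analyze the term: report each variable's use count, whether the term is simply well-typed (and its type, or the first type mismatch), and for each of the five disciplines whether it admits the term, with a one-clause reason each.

usage: g ×1, r ×1, h [bound] ×0, p [bound] ×0, q [bound] ×0, f [bound] ×0
left-to-right use order: r, g
typing: well-typed at T2 -> (T3 -> T2) -> T2 -> T3
ordered: ✗, unused: h, p, q, f — weakening required
linear: ✗, unused: h, p, q, f — weakening required
affine: ✓, no duplicate uses among g, r, h, p, q, f
relevant: ✗, unused: h, p, q, f — weakening required
unrestricted: ✓, type-checks (T2 -> (T3 -> T2) -> T2 -> T3) and nothing is barred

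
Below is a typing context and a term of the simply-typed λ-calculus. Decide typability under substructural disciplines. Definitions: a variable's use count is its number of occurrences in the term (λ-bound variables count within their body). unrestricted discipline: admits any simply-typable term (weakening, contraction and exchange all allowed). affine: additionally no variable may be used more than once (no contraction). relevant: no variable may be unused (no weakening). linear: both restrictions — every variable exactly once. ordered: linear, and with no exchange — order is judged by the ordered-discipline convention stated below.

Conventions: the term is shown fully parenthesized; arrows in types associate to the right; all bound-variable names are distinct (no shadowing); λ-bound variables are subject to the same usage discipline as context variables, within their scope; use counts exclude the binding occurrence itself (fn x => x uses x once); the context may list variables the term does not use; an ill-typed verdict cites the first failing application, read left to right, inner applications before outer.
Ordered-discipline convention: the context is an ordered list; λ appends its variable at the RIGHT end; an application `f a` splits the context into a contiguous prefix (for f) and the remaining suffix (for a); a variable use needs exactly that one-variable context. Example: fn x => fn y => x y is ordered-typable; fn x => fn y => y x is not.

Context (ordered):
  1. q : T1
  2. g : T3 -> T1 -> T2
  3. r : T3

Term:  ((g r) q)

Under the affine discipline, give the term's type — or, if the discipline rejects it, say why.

term : T2
use counts: q: 1; g: 1; r: 1
order of uses: g, r, q
typing: well-typed at T2
all disciplines: ordered ✗ | linear ✓ | affine ✓ | relevant ✓ | unrestricted ✓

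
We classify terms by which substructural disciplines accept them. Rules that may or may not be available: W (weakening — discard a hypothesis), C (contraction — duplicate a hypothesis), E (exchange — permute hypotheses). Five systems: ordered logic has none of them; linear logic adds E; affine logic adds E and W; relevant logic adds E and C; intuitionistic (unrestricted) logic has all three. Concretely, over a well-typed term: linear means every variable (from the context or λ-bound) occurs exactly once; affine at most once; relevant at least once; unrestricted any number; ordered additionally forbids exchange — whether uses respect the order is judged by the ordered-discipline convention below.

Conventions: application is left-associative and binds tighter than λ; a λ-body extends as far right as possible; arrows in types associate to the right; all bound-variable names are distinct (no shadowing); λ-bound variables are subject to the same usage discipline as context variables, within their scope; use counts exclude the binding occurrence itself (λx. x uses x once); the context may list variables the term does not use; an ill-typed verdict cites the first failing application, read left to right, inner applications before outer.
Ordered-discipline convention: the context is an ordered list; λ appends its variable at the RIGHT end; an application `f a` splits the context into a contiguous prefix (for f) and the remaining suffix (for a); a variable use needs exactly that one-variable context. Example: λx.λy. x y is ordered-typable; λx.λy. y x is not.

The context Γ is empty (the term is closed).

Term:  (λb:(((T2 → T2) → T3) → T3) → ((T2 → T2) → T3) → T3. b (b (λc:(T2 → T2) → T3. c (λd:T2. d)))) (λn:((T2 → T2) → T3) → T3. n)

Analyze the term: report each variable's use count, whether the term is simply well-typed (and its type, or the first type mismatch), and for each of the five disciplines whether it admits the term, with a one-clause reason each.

variable uses: b (λ-bound)=2, c (λ-bound)=1, d (λ-bound)=1, n (λ-bound)=1
left-to-right use order: b, b, c, d, n
typing: well-typed at ((T2 → T2) → T3) → T3
ordered: ✗, uses contraction: b ×2
linear: ✗, uses contraction: b ×2
affine: ✗, uses contraction: b ×2
relevant: ✓, at least one use each (b, c, d, n)
unrestricted: ✓, simply typable at ((T2 → T2) → T3) → T3; W, C, E all held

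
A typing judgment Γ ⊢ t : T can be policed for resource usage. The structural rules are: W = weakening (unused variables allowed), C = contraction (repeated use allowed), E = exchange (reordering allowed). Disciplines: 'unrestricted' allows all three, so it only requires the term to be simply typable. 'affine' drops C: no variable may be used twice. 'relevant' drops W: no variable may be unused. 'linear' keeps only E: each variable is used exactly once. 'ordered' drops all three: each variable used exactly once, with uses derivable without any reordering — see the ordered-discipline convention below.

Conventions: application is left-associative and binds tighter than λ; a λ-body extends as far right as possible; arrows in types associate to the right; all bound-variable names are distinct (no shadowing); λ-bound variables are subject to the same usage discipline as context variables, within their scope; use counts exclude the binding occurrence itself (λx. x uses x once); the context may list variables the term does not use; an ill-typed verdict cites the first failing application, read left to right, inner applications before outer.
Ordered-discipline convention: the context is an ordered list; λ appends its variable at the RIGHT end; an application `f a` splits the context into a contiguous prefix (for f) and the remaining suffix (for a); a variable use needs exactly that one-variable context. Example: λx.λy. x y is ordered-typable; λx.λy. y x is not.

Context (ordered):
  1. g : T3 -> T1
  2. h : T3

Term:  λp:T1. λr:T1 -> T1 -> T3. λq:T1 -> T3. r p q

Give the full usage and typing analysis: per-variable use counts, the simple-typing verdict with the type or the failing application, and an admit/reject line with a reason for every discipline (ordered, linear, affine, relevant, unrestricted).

usage: g: 0, h: 0, p (bound): 1, r (bound): 1, q (bound): 1
order of uses: r, p, q
typing: ill-typed: an application expects T1 but receives T1 -> T3
ordered ✗ (fails simple typing)
linear ✗ (a type mismatch blocks all five)
affine ✗ (the type mismatch rejects it)
relevant ✗ (not simply typable)
unrestricted ✗ (fails simple typing)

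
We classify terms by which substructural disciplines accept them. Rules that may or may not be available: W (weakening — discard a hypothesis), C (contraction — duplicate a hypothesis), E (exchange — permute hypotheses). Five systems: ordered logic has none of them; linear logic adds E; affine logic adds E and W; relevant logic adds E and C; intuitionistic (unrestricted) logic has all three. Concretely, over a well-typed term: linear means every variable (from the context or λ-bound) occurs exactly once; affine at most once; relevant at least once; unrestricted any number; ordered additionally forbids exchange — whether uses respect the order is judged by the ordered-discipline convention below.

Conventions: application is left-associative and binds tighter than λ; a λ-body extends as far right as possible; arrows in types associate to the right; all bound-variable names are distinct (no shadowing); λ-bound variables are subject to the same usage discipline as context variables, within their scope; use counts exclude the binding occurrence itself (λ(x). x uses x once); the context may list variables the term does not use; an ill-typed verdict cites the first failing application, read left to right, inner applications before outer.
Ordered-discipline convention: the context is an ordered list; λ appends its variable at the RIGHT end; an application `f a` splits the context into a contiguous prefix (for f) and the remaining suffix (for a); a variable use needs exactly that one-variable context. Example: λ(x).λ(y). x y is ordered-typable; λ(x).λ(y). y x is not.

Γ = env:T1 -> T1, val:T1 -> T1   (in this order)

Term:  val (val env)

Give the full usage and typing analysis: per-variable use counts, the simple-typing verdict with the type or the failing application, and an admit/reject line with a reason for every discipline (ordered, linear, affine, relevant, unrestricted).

counts: env: 1; val: 2
use order (left to right): val, val, env
typing: ill-typed: a function awaiting T1 gets T1 -> T1
ordered ✗ (fails simple typing)
linear ✗ (a type mismatch blocks all five)
affine ✗ (the type mismatch rejects it)
relevant ✗ (not simply typable)
unrestricted ✗ (fails simple typing)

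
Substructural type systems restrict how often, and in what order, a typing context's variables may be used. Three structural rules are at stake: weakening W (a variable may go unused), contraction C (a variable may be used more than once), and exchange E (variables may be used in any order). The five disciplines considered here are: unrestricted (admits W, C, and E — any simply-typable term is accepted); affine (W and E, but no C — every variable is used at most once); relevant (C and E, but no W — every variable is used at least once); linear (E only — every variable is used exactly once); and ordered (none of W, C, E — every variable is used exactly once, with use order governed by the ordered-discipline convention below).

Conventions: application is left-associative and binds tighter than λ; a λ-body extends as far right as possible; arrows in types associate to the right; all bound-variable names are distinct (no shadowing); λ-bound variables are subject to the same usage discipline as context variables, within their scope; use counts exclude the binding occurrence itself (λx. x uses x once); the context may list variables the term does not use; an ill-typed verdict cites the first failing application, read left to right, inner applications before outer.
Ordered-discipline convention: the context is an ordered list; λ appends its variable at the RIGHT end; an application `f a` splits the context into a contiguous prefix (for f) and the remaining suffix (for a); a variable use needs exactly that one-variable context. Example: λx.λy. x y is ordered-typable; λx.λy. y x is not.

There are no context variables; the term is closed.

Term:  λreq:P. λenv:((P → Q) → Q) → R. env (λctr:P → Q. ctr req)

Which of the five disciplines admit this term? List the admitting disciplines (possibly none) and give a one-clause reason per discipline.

admitting disciplines: linear, affine, relevant, unrestricted
use counts: req (λ-bound): 1, env (λ-bound): 1, ctr (λ-bound): 1
order of uses: env, ctr, req
typing: well-typed — term : P → (((P → Q) → Q) → R) → R
ordered ✗ (no contiguous prefix/suffix split fits env, ctr, req)
linear ✓ (single use per variable (req, env, ctr))
affine ✓ (req, env, ctr: no repeats, contraction unneeded)
relevant ✓ (at least one use each (req, env, ctr))
unrestricted ✓ (well-typed at P → (((P → Q) → Q) → R) → R; no restrictions here)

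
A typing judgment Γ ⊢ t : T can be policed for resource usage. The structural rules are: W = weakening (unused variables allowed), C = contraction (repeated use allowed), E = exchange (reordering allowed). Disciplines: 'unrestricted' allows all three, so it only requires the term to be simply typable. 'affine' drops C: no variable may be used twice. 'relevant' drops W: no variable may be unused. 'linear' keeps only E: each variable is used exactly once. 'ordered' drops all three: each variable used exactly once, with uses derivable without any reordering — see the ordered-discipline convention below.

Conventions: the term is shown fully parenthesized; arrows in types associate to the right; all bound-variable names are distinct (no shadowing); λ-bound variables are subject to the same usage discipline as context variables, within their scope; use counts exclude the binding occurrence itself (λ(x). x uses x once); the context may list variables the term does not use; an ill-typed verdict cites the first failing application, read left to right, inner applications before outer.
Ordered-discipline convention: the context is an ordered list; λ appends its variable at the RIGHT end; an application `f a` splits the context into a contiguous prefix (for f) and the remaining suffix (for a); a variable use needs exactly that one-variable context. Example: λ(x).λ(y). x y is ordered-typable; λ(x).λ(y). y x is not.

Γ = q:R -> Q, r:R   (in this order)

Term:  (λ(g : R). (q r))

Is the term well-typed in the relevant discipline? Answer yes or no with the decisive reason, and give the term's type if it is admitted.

no — unused: g — weakening required
use counts: q: 1×; r: 1×; g (λ-bound): 0×
left-to-right use order: q, r
typing: well-typed — term : R -> Q
across the five disciplines: ordered ✗ · linear ✗ · affine ✓ · relevant ✗ · unrestricted ✓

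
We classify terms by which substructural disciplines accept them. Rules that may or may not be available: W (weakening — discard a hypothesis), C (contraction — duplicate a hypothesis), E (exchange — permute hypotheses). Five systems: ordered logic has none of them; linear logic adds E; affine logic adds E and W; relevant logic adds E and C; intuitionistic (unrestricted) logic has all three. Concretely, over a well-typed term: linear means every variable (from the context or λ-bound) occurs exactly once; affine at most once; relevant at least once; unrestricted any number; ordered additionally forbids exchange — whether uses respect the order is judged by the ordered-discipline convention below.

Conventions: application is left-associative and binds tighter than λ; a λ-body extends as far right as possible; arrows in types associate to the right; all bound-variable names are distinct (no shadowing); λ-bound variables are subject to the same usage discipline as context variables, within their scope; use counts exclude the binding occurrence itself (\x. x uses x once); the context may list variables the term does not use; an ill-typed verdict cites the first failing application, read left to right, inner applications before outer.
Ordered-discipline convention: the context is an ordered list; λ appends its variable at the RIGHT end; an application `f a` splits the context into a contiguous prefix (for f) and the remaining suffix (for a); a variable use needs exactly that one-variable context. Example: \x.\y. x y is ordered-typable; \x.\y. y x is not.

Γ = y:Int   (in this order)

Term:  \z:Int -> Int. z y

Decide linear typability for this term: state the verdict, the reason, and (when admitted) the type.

yes — y, z: one use apiece; term : (Int -> Int) -> Int
variable uses: y: 1; z (bound): 1
order of uses: z, y
typing: ✓ — (Int -> Int) -> Int
all disciplines: ordered ✗, linear ✓, affine ✓, relevant ✓, unrestricted ✓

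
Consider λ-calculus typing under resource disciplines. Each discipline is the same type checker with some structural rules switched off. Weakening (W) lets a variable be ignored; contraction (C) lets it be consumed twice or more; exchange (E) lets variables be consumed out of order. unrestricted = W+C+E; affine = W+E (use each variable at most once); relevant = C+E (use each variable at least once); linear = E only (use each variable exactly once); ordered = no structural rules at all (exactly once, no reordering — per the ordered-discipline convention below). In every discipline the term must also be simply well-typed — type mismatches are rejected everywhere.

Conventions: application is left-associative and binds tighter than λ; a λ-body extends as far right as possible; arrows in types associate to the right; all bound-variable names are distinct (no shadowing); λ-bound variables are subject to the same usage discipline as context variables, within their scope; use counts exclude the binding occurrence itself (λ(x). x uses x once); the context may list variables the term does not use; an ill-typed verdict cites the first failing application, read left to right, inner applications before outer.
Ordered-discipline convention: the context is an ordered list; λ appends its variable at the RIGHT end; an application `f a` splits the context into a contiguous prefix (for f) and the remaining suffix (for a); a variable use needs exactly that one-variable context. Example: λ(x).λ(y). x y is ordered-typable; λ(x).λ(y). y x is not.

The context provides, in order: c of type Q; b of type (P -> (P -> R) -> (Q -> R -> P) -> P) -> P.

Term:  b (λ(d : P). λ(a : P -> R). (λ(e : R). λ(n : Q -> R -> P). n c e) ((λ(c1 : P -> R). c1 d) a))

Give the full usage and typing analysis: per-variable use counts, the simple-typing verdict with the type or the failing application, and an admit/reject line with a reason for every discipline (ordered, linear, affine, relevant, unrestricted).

counts: c ×1; b ×1; d (bound) ×1; a (bound) ×1; e (bound) ×1; n (bound) ×1; c1 (bound) ×1
use order (left to right): b, n, c, e, c1, d, a
typing: ✓ — P
ordered ✗ (use order b, n, c, e, c1, d, a needs exchange)
linear ✓ (each of c, b, d, a, e, n, c1 used exactly once)
affine ✓ (none of c, b, d, a, e, n, c1 used more than once)
relevant ✓ (c, b, d, a, e, n, c1: all used, weakening unneeded)
unrestricted ✓ (well-typed at P; no restrictions here)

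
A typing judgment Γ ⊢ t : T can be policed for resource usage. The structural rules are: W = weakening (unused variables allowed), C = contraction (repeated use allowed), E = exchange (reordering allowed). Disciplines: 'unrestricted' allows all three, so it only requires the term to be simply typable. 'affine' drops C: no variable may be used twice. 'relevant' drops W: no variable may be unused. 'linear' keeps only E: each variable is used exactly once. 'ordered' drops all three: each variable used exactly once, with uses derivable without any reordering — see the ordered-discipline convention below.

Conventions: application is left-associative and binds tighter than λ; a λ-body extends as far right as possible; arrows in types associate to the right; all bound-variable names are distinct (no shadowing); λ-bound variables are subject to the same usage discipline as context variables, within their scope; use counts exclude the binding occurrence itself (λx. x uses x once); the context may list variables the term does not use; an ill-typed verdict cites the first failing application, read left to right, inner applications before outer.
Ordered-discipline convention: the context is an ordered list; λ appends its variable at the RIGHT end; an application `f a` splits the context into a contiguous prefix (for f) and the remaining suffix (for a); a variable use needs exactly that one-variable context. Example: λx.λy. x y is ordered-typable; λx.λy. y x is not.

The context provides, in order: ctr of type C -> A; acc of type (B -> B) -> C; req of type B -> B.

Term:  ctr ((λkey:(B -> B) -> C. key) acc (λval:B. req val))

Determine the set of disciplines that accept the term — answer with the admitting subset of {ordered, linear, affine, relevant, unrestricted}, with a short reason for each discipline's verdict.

admitted by: ordered, linear, affine, relevant, unrestricted
use counts: ctr ×1, acc ×1, req ×1, key [bound] ×1, val [bound] ×1
use order (left to right): ctr, key, acc, req, val
typing: the term checks, with type A
ordered ✓ (single-use (ctr, acc, req, key, val), ordered derivation ok)
linear ✓ (ctr, acc, req, key, val: one use apiece)
affine ✓ (ctr, acc, req, key, val: no repeats, contraction unneeded)
relevant ✓ (ctr, acc, req, key, val: all used, weakening unneeded)
unrestricted ✓ (well-typed at A; no restrictions here)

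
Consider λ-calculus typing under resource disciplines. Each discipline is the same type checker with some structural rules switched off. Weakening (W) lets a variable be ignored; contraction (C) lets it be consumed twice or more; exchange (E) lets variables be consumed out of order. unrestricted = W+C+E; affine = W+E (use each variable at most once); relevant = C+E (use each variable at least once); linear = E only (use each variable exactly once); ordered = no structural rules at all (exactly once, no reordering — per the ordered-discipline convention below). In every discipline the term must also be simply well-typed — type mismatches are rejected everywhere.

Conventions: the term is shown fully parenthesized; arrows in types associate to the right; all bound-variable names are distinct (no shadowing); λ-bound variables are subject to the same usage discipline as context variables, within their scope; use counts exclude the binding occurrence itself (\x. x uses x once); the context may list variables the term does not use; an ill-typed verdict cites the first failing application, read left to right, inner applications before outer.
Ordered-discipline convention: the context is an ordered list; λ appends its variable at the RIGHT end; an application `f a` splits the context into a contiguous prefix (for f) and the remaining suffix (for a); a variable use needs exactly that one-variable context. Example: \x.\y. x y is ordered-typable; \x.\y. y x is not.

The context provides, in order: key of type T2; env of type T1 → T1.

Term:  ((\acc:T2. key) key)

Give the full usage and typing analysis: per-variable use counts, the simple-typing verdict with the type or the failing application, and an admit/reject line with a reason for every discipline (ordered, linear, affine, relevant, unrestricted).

variable uses: key=2, env=0, acc (λ-bound)=0
left-to-right use order: key, key
typing: well-typed — term : T2
ordered ✗ (needs contraction — key ×2; unused: env, acc — weakening required)
linear ✗ (needs contraction — key ×2; unused: env, acc — weakening required)
affine ✗ (needs contraction — key ×2)
relevant ✗ (unused: env, acc — weakening required)
unrestricted ✓ (type-checks (T2) and nothing is barred)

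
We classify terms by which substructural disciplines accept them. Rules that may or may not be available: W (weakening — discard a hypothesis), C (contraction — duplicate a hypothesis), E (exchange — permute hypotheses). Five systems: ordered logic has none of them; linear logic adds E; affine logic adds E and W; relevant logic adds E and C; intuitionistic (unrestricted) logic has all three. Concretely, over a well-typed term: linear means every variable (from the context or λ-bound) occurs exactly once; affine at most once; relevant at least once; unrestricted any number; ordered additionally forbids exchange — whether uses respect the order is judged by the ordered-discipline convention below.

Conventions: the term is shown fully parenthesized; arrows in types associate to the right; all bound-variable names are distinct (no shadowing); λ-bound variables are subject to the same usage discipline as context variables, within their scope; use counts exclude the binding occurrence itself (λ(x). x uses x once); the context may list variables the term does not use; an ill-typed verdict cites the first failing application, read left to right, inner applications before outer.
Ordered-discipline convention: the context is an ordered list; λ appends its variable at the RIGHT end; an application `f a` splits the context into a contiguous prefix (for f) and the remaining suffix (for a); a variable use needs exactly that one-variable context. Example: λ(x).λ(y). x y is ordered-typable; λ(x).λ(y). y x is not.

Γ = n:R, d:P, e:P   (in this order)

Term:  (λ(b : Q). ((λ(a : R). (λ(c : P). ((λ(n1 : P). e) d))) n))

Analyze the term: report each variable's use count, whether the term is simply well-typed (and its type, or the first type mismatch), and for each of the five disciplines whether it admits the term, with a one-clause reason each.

variable uses: n: 1, d: 1, e: 1, b (λ-bound): 0, a (λ-bound): 0, c (λ-bound): 0, n1 (λ-bound): 0
uses in reading order: e, d, n
typing: well-typed — term : Q -> P -> P
ordered: ✗, b, a, c, n1 never used (weakening)
linear: ✗, b, a, c, n1 never used (weakening)
affine: ✓, n, d, e, b, a, c, n1: no repeats, contraction unneeded
relevant: ✗, b, a, c, n1 never used (weakening)
unrestricted: ✓, typability at Q -> P -> P is all that's needed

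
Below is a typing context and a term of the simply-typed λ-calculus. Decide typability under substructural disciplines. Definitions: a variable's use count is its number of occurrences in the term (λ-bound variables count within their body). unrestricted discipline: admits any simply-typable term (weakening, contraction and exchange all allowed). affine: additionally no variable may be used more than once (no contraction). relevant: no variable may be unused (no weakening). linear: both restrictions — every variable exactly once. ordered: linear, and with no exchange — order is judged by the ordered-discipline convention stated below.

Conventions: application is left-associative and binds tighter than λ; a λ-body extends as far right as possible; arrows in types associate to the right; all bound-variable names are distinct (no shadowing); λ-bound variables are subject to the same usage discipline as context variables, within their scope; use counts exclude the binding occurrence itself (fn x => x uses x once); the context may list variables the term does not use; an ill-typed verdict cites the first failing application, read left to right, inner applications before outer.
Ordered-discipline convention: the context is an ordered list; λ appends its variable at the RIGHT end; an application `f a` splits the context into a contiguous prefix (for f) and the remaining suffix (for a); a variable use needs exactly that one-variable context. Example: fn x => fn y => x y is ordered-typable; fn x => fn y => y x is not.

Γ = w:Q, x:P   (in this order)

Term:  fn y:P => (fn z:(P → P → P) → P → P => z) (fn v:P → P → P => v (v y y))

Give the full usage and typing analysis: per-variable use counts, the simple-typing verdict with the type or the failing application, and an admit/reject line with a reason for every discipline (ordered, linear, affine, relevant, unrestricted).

use counts: w ×0; x ×0; y (λ-bound) ×2; z (λ-bound) ×1; v (λ-bound) ×2
uses in reading order: z, v, v, y, y
typing: the term checks, with type P → (P → P → P) → P → P
ordered: ✗ — uses contraction: y ×2, v ×2; w, x left unused
linear: ✗ — uses contraction: y ×2, v ×2; w, x left unused
affine: ✗ — uses contraction: y ×2, v ×2
relevant: ✗ — w, x left unused
unrestricted: ✓ — well-typed at P → (P → P → P) → P → P; no restrictions here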